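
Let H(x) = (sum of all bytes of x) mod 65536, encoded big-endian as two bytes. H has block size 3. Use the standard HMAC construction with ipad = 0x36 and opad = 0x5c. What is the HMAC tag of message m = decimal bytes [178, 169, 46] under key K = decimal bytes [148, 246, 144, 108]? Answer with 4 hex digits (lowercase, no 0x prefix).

0239

Key decimal bytes [148, 246, 144, 108] = 94 f6 90 6c is 4 bytes > B = 3, so hash it first: H(key) = 02 86, then zero-pad to 3 bytes: K' = 02 86 00.
K' ⊕ ipad = 34 b0 36.  K' ⊕ opad = 5e da 5c.
Inner input = (K'⊕ipad) ∥ m = 34 b0 36 ∥ b2 a9 2e.
Inner hash: sum = 52+176+54+178+169+46 = 675 → 02 a3.
Outer input = (K'⊕opad) ∥ inner = 5e da 5c ∥ 02 a3.
Outer hash (tag): sum = 94+218+92+2+163 = 569 → 02 39.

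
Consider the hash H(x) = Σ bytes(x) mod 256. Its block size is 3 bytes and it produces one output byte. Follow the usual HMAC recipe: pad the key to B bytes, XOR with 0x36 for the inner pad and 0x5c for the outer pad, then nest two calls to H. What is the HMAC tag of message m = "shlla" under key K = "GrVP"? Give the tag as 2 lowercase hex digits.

Key "GrVP" = 47 72 56 50 is 4 bytes > B = 3, so hash it first: H(key) = 5f, then zero-pad to 3 bytes: K' = 5f 00 00.
K' ⊕ ipad = 69 36 36.  K' ⊕ opad = 03 5c 5c.
Inner input = (K'⊕ipad) ∥ m = 69 36 36 ∥ 73 68 6c 6c 61.
Inner hash: sum = 105+54+54+115+104+108+108+97 = 745; mod 256 = 233 → e9.
Outer input = (K'⊕opad) ∥ inner = 03 5c 5c ∥ e9.
Outer hash (tag): sum = 3+92+92+233 = 420; mod 256 = 164 → a4.

a4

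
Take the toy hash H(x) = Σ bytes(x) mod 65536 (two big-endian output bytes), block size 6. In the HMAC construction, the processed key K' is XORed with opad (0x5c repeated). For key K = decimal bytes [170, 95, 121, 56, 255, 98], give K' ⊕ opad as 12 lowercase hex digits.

f6032564a33e

Key decimal bytes [170, 95, 121, 56, 255, 98] = aa 5f 79 38 ff 62 is exactly B = 6 bytes: K' = aa 5f 79 38 ff 62.
XOR each byte with 0x5c: aa⊕5c=f6, 5f⊕5c=03, 79⊕5c=25, 38⊕5c=64, ff⊕5c=a3, 62⊕5c=3e.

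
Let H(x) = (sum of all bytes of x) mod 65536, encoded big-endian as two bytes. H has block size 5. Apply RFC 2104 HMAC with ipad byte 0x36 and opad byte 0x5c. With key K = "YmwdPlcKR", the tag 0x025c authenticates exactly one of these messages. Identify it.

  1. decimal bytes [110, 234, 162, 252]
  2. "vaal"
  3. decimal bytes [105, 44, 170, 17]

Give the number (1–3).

2

Key "YmwdPlcKR" = 59 6d 77 64 50 6c 63 4b 52 is 9 bytes > B = 5, so hash it first: H(key) = 03 5d, then zero-pad to 5 bytes: K' = 03 5d 00 00 00.
K' ⊕ ipad = 35 6b 36 36 36; K' ⊕ opad = 5f 01 5c 5c 5c.
m1: inner = H(35 6b 36 36 36 6e ea a2 fc) = 04 38; tag = H(5f 01 5c 5c 5c 04 38) = 01b0
m2: inner = H(35 6b 36 36 36 76 61 61 6c) = 02 e6; tag = H(5f 01 5c 5c 5c 02 e6) = 025c ← matches
m3: inner = H(35 6b 36 36 36 69 2c aa 11) = 02 92; tag = H(5f 01 5c 5c 5c 02 92) = 0208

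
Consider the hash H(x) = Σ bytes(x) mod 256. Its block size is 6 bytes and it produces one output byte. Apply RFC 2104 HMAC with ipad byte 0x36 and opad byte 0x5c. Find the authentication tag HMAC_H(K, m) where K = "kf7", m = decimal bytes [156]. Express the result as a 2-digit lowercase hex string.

Key "kf7" = 6b 66 37 is 3 bytes ≤ B = 6; zero-pad to 6 bytes: K' = 6b 66 37 00 00 00.
K' ⊕ ipad = 5d 50 01 36 36 36.  K' ⊕ opad = 37 3a 6b 5c 5c 5c.
Inner input = (K'⊕ipad) ∥ m = 5d 50 01 36 36 36 ∥ 9c.
Inner hash: sum = 93+80+1+54+54+54+156 = 492; mod 256 = 236 → ec.
Outer input = (K'⊕opad) ∥ inner = 37 3a 6b 5c 5c 5c ∥ ec.
Outer hash (tag): sum = 55+58+107+92+92+92+236 = 732; mod 256 = 220 → dc.

dc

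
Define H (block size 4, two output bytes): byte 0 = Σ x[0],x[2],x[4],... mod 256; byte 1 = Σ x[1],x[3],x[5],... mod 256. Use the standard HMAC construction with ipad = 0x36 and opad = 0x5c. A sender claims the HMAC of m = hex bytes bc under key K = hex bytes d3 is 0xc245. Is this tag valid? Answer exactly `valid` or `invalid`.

Key hex bytes d3 is 1 byte ≤ B = 4; zero-pad to 4 bytes: K' = d3 00 00 00.
K' ⊕ ipad = e5 36 36 36; K' ⊕ opad = 8f 5c 5c 5c.
Inner hash: even-index sum = 471 mod 256 = 215; odd-index sum = 108 mod 256 = 108 → d7 6c.
Outer hash (recomputed tag): even-index sum = 450 mod 256 = 194; odd-index sum = 292 mod 256 = 36 → c2 24.
Recomputed tag = c224; claimed = c245 → mismatch.

invalid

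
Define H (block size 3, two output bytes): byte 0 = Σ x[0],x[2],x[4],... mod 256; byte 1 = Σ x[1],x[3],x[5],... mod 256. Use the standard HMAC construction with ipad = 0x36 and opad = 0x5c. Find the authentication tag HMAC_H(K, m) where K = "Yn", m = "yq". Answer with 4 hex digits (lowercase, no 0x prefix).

3248

Key "Yn" = 59 6e is 2 bytes ≤ B = 3; zero-pad to 3 bytes: K' = 59 6e 00.
K' ⊕ ipad = 6f 58 36.  K' ⊕ opad = 05 32 5c.
Inner input = (K'⊕ipad) ∥ m = 6f 58 36 ∥ 79 71.
Inner hash: even-index sum = 278 mod 256 = 22; odd-index sum = 209 mod 256 = 209 → 16 d1.
Outer input = (K'⊕opad) ∥ inner = 05 32 5c ∥ 16 d1.
Outer hash (tag): even-index sum = 306 mod 256 = 50; odd-index sum = 72 mod 256 = 72 → 32 48.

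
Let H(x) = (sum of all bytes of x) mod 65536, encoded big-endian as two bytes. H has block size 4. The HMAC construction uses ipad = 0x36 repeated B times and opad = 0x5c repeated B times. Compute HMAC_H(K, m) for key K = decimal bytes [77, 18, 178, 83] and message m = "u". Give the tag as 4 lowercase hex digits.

Key decimal bytes [77, 18, 178, 83] = 4d 12 b2 53 is exactly B = 4 bytes: K' = 4d 12 b2 53.
K' ⊕ ipad = 7b 24 84 65.  K' ⊕ opad = 11 4e ee 0f.
Inner input = (K'⊕ipad) ∥ m = 7b 24 84 65 ∥ 75.
Inner hash: sum = 123+36+132+101+117 = 509 → 01 fd.
Outer input = (K'⊕opad) ∥ inner = 11 4e ee 0f ∥ 01 fd.
Outer hash (tag): sum = 17+78+238+15+1+253 = 602 → 02 5a.

025a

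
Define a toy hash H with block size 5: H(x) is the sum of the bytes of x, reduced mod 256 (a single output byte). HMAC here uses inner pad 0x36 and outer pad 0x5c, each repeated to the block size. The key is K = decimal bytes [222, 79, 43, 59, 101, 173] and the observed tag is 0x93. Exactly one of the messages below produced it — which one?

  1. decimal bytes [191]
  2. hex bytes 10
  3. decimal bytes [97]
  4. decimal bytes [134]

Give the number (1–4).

Key decimal bytes [222, 79, 43, 59, 101, 173] = de 4f 2b 3b 65 ad is 6 bytes > B = 5, so hash it first: H(key) = a5, then zero-pad to 5 bytes: K' = a5 00 00 00 00.
K' ⊕ ipad = 93 36 36 36 36; K' ⊕ opad = f9 5c 5c 5c 5c.
m1: inner = H(93 36 36 36 36 bf) = 2a; tag = H(f9 5c 5c 5c 5c 2a) = 93 ← matches
m2: inner = H(93 36 36 36 36 10) = 7b; tag = H(f9 5c 5c 5c 5c 7b) = e4
m3: inner = H(93 36 36 36 36 61) = cc; tag = H(f9 5c 5c 5c 5c cc) = 35
m4: inner = H(93 36 36 36 36 86) = f1; tag = H(f9 5c 5c 5c 5c f1) = 5a

1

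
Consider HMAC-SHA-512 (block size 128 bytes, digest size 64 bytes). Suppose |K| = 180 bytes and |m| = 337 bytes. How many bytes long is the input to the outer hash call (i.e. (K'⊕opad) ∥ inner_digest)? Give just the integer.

Key is 180 > 128 bytes, so it is hashed to 64 bytes then zero-padded to 128: |K'| = 128.
Outer input = (K'⊕opad) ∥ H(inner) → 128 + 64 = 192 bytes.

192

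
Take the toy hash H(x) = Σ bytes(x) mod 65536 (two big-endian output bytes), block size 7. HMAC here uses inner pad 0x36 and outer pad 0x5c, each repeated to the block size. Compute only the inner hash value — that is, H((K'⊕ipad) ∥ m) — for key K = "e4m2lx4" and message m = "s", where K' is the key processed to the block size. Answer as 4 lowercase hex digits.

Key "e4m2lx4" = 65 34 6d 32 6c 78 34 is exactly B = 7 bytes: K' = 65 34 6d 32 6c 78 34.
K' ⊕ ipad = 53 02 5b 04 5a 4e 02.
Inner input = 53 02 5b 04 5a 4e 02 ∥ 73.
Inner hash: sum = 83+2+91+4+90+78+2+115 = 465 → 01 d1.

01d1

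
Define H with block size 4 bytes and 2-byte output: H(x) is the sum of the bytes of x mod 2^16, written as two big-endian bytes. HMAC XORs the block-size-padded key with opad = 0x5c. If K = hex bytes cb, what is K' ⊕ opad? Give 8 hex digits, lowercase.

Key hex bytes cb is 1 byte ≤ B = 4; zero-pad to 4 bytes: K' = cb 00 00 00.
XOR each byte with 0x5c: cb⊕5c=97, 00⊕5c=5c, 00⊕5c=5c, 00⊕5c=5c.

975c5c5c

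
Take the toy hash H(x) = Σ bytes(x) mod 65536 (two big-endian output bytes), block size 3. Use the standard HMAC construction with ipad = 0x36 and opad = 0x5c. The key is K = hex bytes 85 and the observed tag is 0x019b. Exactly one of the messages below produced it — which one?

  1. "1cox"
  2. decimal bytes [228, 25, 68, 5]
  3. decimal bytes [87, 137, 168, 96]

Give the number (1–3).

3

Key hex bytes 85 is 1 byte ≤ B = 3; zero-pad to 3 bytes: K' = 85 00 00.
K' ⊕ ipad = b3 36 36; K' ⊕ opad = d9 5c 5c.
m1: inner = H(b3 36 36 31 63 6f 78) = 02 9a; tag = H(d9 5c 5c 02 9a) = 022d
m2: inner = H(b3 36 36 e4 19 44 05) = 02 65; tag = H(d9 5c 5c 02 65) = 01f8
m3: inner = H(b3 36 36 57 89 a8 60) = 03 07; tag = H(d9 5c 5c 03 07) = 019b ← matches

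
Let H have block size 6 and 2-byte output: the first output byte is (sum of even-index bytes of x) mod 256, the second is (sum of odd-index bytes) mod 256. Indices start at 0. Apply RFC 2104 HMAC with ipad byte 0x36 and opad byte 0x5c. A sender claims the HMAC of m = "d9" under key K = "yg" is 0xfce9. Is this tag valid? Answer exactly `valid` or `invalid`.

Key "yg" = 79 67 is 2 bytes ≤ B = 6; zero-pad to 6 bytes: K' = 79 67 00 00 00 00.
K' ⊕ ipad = 4f 51 36 36 36 36; K' ⊕ opad = 25 3b 5c 5c 5c 5c.
Inner hash: even-index sum = 287 mod 256 = 31; odd-index sum = 246 mod 256 = 246 → 1f f6.
Outer hash (recomputed tag): even-index sum = 252 mod 256 = 252; odd-index sum = 489 mod 256 = 233 → fc e9.
Recomputed tag = fce9; claimed = fce9 → match.

valid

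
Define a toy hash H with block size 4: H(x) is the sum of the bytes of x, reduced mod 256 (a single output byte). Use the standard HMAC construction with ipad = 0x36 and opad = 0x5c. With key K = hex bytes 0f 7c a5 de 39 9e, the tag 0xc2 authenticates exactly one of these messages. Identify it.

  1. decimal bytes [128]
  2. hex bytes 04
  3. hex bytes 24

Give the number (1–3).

1

Key hex bytes 0f 7c a5 de 39 9e is 6 bytes > B = 4, so hash it first: H(key) = e5, then zero-pad to 4 bytes: K' = e5 00 00 00.
K' ⊕ ipad = d3 36 36 36; K' ⊕ opad = b9 5c 5c 5c.
m1: inner = H(d3 36 36 36 80) = f5; tag = H(b9 5c 5c 5c f5) = c2 ← matches
m2: inner = H(d3 36 36 36 04) = 79; tag = H(b9 5c 5c 5c 79) = 46
m3: inner = H(d3 36 36 36 24) = 99; tag = H(b9 5c 5c 5c 99) = 66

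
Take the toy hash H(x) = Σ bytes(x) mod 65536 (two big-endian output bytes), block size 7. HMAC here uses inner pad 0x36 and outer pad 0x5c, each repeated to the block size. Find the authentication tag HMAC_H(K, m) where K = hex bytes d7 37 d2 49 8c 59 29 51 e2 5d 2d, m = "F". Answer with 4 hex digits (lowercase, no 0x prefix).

Key hex bytes d7 37 d2 49 8c 59 29 51 e2 5d 2d is 11 bytes > B = 7, so hash it first: H(key) = 04 f4, then zero-pad to 7 bytes: K' = 04 f4 00 00 00 00 00.
K' ⊕ ipad = 32 c2 36 36 36 36 36.  K' ⊕ opad = 58 a8 5c 5c 5c 5c 5c.
Inner input = (K'⊕ipad) ∥ m = 32 c2 36 36 36 36 36 ∥ 46.
Inner hash: sum = 50+194+54+54+54+54+54+70 = 584 → 02 48.
Outer input = (K'⊕opad) ∥ inner = 58 a8 5c 5c 5c 5c 5c ∥ 02 48.
Outer hash (tag): sum = 88+168+92+92+92+92+92+2+72 = 790 → 03 16.

0316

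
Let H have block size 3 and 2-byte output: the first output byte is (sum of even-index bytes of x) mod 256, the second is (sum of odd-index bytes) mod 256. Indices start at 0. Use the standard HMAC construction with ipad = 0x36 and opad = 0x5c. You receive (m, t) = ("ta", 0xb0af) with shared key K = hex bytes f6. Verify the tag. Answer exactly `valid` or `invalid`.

invalid

Key hex bytes f6 is 1 byte ≤ B = 3; zero-pad to 3 bytes: K' = f6 00 00.
K' ⊕ ipad = c0 36 36; K' ⊕ opad = aa 5c 5c.
Inner hash: even-index sum = 343 mod 256 = 87; odd-index sum = 170 mod 256 = 170 → 57 aa.
Outer hash (recomputed tag): even-index sum = 432 mod 256 = 176; odd-index sum = 179 mod 256 = 179 → b0 b3.
Recomputed tag = b0b3; claimed = b0af → mismatch.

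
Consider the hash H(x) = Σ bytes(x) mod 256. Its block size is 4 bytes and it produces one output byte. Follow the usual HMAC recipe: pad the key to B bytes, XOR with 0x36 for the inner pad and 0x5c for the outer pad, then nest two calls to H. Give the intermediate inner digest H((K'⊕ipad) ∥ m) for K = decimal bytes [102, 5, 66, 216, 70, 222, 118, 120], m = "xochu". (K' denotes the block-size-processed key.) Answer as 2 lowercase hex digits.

Key decimal bytes [102, 5, 66, 216, 70, 222, 118, 120] = 66 05 42 d8 46 de 76 78 is 8 bytes > B = 4, so hash it first: H(key) = 97, then zero-pad to 4 bytes: K' = 97 00 00 00.
K' ⊕ ipad = a1 36 36 36.
Inner input = a1 36 36 36 ∥ 78 6f 63 68 75.
Inner hash: sum = 161+54+54+54+120+111+99+104+117 = 874; mod 256 = 106 → 6a.

6a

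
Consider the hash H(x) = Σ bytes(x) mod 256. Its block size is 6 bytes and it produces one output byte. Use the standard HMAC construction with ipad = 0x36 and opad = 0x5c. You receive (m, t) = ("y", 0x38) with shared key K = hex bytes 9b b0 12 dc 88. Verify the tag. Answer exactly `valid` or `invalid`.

Key hex bytes 9b b0 12 dc 88 is 5 bytes ≤ B = 6; zero-pad to 6 bytes: K' = 9b b0 12 dc 88 00.
K' ⊕ ipad = ad 86 24 ea be 36; K' ⊕ opad = c7 ec 4e 80 d4 5c.
Inner hash: sum = 173+134+36+234+190+54+121 = 942; mod 256 = 174 → ae.
Outer hash (recomputed tag): sum = 199+236+78+128+212+92+174 = 1119; mod 256 = 95 → 5f.
Recomputed tag = 5f; claimed = 38 → mismatch.

invalid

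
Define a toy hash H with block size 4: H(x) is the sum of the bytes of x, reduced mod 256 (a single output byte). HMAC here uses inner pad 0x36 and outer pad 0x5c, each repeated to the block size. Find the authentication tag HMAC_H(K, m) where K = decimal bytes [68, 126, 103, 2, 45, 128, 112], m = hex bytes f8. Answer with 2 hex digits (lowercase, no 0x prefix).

Key decimal bytes [68, 126, 103, 2, 45, 128, 112] = 44 7e 67 02 2d 80 70 is 7 bytes > B = 4, so hash it first: H(key) = 48, then zero-pad to 4 bytes: K' = 48 00 00 00.
K' ⊕ ipad = 7e 36 36 36.  K' ⊕ opad = 14 5c 5c 5c.
Inner input = (K'⊕ipad) ∥ m = 7e 36 36 36 ∥ f8.
Inner hash: sum = 126+54+54+54+248 = 536; mod 256 = 24 → 18.
Outer input = (K'⊕opad) ∥ inner = 14 5c 5c 5c ∥ 18.
Outer hash (tag): sum = 20+92+92+92+24 = 320; mod 256 = 64 → 40.

40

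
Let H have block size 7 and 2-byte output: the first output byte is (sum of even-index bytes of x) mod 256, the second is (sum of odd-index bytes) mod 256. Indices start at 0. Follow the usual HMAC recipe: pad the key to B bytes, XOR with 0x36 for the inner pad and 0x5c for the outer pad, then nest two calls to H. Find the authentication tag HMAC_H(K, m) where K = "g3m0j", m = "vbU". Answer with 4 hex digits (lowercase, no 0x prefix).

Key "g3m0j" = 67 33 6d 30 6a is 5 bytes ≤ B = 7; zero-pad to 7 bytes: K' = 67 33 6d 30 6a 00 00.
K' ⊕ ipad = 51 05 5b 06 5c 36 36.  K' ⊕ opad = 3b 6f 31 6c 36 5c 5c.
Inner input = (K'⊕ipad) ∥ m = 51 05 5b 06 5c 36 36 ∥ 76 62 55.
Inner hash: even-index sum = 416 mod 256 = 160; odd-index sum = 268 mod 256 = 12 → a0 0c.
Outer input = (K'⊕opad) ∥ inner = 3b 6f 31 6c 36 5c 5c ∥ a0 0c.
Outer hash (tag): even-index sum = 266 mod 256 = 10; odd-index sum = 471 mod 256 = 215 → 0a d7.

0ad7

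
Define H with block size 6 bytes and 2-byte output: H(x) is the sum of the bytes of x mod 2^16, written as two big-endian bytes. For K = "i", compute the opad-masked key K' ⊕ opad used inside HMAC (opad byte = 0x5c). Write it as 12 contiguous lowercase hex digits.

Key "i" = 69 is 1 byte ≤ B = 6; zero-pad to 6 bytes: K' = 69 00 00 00 00 00.
XOR each byte with 0x5c: 69⊕5c=35, 00⊕5c=5c, 00⊕5c=5c, 00⊕5c=5c, 00⊕5c=5c, 00⊕5c=5c.

355c5c5c5c5c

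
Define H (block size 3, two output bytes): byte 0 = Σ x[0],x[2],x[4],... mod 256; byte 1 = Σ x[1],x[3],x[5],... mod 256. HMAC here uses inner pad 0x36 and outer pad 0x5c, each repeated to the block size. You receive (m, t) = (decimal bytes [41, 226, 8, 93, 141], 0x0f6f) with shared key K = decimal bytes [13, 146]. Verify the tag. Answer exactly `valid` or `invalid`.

invalid

Key decimal bytes [13, 146] = 0d 92 is 2 bytes ≤ B = 3; zero-pad to 3 bytes: K' = 0d 92 00.
K' ⊕ ipad = 3b a4 36; K' ⊕ opad = 51 ce 5c.
Inner hash: even-index sum = 432 mod 256 = 176; odd-index sum = 354 mod 256 = 98 → b0 62.
Outer hash (recomputed tag): even-index sum = 271 mod 256 = 15; odd-index sum = 382 mod 256 = 126 → 0f 7e.
Recomputed tag = 0f7e; claimed = 0f6f → mismatch.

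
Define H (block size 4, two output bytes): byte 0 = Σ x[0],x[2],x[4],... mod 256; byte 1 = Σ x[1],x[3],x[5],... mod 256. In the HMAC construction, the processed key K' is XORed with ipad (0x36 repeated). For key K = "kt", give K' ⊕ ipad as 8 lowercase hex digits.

Key "kt" = 6b 74 is 2 bytes ≤ B = 4; zero-pad to 4 bytes: K' = 6b 74 00 00.
XOR each byte with 0x36: 6b⊕36=5d, 74⊕36=42, 00⊕36=36, 00⊕36=36.

5d423636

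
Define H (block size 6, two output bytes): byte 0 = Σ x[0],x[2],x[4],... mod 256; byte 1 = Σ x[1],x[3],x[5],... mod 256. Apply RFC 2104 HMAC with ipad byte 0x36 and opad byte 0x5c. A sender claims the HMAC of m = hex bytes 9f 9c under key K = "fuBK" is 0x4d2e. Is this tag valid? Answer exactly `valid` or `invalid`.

Key "fuBK" = 66 75 42 4b is 4 bytes ≤ B = 6; zero-pad to 6 bytes: K' = 66 75 42 4b 00 00.
K' ⊕ ipad = 50 43 74 7d 36 36; K' ⊕ opad = 3a 29 1e 17 5c 5c.
Inner hash: even-index sum = 409 mod 256 = 153; odd-index sum = 402 mod 256 = 146 → 99 92.
Outer hash (recomputed tag): even-index sum = 333 mod 256 = 77; odd-index sum = 302 mod 256 = 46 → 4d 2e.
Recomputed tag = 4d2e; claimed = 4d2e → match.

valid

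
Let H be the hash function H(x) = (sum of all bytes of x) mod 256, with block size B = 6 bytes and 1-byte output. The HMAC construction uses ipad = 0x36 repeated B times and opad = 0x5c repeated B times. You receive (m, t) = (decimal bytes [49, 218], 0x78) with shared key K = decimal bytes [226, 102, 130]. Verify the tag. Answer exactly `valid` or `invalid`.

invalid

Key decimal bytes [226, 102, 130] = e2 66 82 is 3 bytes ≤ B = 6; zero-pad to 6 bytes: K' = e2 66 82 00 00 00.
K' ⊕ ipad = d4 50 b4 36 36 36; K' ⊕ opad = be 3a de 5c 5c 5c.
Inner hash: sum = 212+80+180+54+54+54+49+218 = 901; mod 256 = 133 → 85.
Outer hash (recomputed tag): sum = 190+58+222+92+92+92+133 = 879; mod 256 = 111 → 6f.
Recomputed tag = 6f; claimed = 78 → mismatch.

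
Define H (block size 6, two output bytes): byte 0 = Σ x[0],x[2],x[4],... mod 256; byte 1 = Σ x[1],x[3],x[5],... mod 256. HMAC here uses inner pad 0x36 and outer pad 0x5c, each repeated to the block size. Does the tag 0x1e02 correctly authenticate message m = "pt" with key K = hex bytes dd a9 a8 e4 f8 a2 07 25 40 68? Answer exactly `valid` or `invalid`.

Key hex bytes dd a9 a8 e4 f8 a2 07 25 40 68 is 10 bytes > B = 6, so hash it first: H(key) = c4 bc, then zero-pad to 6 bytes: K' = c4 bc 00 00 00 00.
K' ⊕ ipad = f2 8a 36 36 36 36; K' ⊕ opad = 98 e0 5c 5c 5c 5c.
Inner hash: even-index sum = 462 mod 256 = 206; odd-index sum = 362 mod 256 = 106 → ce 6a.
Outer hash (recomputed tag): even-index sum = 542 mod 256 = 30; odd-index sum = 514 mod 256 = 2 → 1e 02.
Recomputed tag = 1e02; claimed = 1e02 → match.

valid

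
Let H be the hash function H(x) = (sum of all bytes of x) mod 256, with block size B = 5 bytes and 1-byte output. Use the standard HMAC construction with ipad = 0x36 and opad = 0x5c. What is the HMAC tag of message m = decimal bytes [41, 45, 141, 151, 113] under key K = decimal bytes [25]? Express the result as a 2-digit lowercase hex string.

Key decimal bytes [25] = 19 is 1 byte ≤ B = 5; zero-pad to 5 bytes: K' = 19 00 00 00 00.
K' ⊕ ipad = 2f 36 36 36 36.  K' ⊕ opad = 45 5c 5c 5c 5c.
Inner input = (K'⊕ipad) ∥ m = 2f 36 36 36 36 ∥ 29 2d 8d 97 71.
Inner hash: sum = 47+54+54+54+54+41+45+141+151+113 = 754; mod 256 = 242 → f2.
Outer input = (K'⊕opad) ∥ inner = 45 5c 5c 5c 5c ∥ f2.
Outer hash (tag): sum = 69+92+92+92+92+242 = 679; mod 256 = 167 → a7.

a7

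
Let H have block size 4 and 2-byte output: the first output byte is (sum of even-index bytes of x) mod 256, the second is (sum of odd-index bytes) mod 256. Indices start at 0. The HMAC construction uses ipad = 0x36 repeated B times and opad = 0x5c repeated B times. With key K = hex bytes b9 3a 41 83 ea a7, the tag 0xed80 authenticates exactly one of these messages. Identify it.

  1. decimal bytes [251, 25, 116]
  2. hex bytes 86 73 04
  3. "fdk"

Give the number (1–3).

3

Key hex bytes b9 3a 41 83 ea a7 is 6 bytes > B = 4, so hash it first: H(key) = e4 64, then zero-pad to 4 bytes: K' = e4 64 00 00.
K' ⊕ ipad = d2 52 36 36; K' ⊕ opad = b8 38 5c 5c.
m1: inner = H(d2 52 36 36 fb 19 74) = 77 a1; tag = H(b8 38 5c 5c 77 a1) = 8b35
m2: inner = H(d2 52 36 36 86 73 04) = 92 fb; tag = H(b8 38 5c 5c 92 fb) = a68f
m3: inner = H(d2 52 36 36 66 64 6b) = d9 ec; tag = H(b8 38 5c 5c d9 ec) = ed80 ← matches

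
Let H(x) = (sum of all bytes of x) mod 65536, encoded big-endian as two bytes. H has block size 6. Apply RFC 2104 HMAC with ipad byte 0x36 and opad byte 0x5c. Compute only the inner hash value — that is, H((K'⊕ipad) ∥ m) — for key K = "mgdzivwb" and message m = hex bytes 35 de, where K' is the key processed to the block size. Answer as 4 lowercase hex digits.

Key "mgdzivwb" = 6d 67 64 7a 69 76 77 62 is 8 bytes > B = 6, so hash it first: H(key) = 03 6a, then zero-pad to 6 bytes: K' = 03 6a 00 00 00 00.
K' ⊕ ipad = 35 5c 36 36 36 36.
Inner input = 35 5c 36 36 36 36 ∥ 35 de.
Inner hash: sum = 53+92+54+54+54+54+53+222 = 636 → 02 7c.

027c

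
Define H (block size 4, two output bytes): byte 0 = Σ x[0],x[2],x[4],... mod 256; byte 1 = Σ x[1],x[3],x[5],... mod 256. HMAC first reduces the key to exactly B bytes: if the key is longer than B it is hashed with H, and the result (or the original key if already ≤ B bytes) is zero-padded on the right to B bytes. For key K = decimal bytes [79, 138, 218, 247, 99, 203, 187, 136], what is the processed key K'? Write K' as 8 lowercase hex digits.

|K| = 8 > B = 4, so first hash the key.
H(K): even-index sum = 583 mod 256 = 71; odd-index sum = 724 mod 256 = 212 → 47 d4.
Zero-pad H(K) = 47 d4 to 4 bytes: K' = 47 d4 00 00.

47d40000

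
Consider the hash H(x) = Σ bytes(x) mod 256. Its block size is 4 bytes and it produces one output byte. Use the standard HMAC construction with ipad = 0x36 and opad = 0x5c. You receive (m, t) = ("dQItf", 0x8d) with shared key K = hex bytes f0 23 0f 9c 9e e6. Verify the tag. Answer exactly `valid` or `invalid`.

invalid

Key hex bytes f0 23 0f 9c 9e e6 is 6 bytes > B = 4, so hash it first: H(key) = 42, then zero-pad to 4 bytes: K' = 42 00 00 00.
K' ⊕ ipad = 74 36 36 36; K' ⊕ opad = 1e 5c 5c 5c.
Inner hash: sum = 116+54+54+54+100+81+73+116+102 = 750; mod 256 = 238 → ee.
Outer hash (recomputed tag): sum = 30+92+92+92+238 = 544; mod 256 = 32 → 20.
Recomputed tag = 20; claimed = 8d → mismatch.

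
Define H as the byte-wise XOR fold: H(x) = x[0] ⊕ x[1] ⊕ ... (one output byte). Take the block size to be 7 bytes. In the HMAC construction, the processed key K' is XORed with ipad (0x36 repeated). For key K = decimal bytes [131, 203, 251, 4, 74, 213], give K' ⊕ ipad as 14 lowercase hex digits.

b5fdcd327ce336

Key decimal bytes [131, 203, 251, 4, 74, 213] = 83 cb fb 04 4a d5 is 6 bytes ≤ B = 7; zero-pad to 7 bytes: K' = 83 cb fb 04 4a d5 00.
XOR each byte with 0x36: 83⊕36=b5, cb⊕36=fd, fb⊕36=cd, 04⊕36=32, 4a⊕36=7c, d5⊕36=e3, 00⊕36=36.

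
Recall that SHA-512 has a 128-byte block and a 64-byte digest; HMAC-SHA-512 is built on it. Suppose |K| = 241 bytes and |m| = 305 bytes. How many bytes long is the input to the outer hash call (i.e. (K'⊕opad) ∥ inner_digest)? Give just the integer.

Key is 241 > 128 bytes, so it is hashed to 64 bytes then zero-padded to 128: |K'| = 128.
Outer input = (K'⊕opad) ∥ H(inner) → 128 + 64 = 192 bytes.

192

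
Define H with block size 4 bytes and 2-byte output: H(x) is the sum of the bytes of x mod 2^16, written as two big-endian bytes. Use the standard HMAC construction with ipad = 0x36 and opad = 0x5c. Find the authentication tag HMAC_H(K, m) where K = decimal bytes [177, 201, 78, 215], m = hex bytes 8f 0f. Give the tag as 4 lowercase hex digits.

029f

Key decimal bytes [177, 201, 78, 215] = b1 c9 4e d7 is exactly B = 4 bytes: K' = b1 c9 4e d7.
K' ⊕ ipad = 87 ff 78 e1.  K' ⊕ opad = ed 95 12 8b.
Inner input = (K'⊕ipad) ∥ m = 87 ff 78 e1 ∥ 8f 0f.
Inner hash: sum = 135+255+120+225+143+15 = 893 → 03 7d.
Outer input = (K'⊕opad) ∥ inner = ed 95 12 8b ∥ 03 7d.
Outer hash (tag): sum = 237+149+18+139+3+125 = 671 → 02 9f.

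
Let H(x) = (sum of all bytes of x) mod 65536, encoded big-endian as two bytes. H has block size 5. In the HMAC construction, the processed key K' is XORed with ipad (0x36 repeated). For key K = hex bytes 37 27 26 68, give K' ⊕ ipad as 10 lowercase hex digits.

Key hex bytes 37 27 26 68 is 4 bytes ≤ B = 5; zero-pad to 5 bytes: K' = 37 27 26 68 00.
XOR each byte with 0x36: 37⊕36=01, 27⊕36=11, 26⊕36=10, 68⊕36=5e, 00⊕36=36.

0111105e36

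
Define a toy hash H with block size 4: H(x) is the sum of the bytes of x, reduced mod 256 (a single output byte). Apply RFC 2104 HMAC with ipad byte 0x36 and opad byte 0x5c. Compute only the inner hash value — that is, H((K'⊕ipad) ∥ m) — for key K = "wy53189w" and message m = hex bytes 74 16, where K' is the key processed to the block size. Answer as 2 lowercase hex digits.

73

Key "wy53189w" = 77 79 35 33 31 38 39 77 is 8 bytes > B = 4, so hash it first: H(key) = 71, then zero-pad to 4 bytes: K' = 71 00 00 00.
K' ⊕ ipad = 47 36 36 36.
Inner input = 47 36 36 36 ∥ 74 16.
Inner hash: sum = 71+54+54+54+116+22 = 371; mod 256 = 115 → 73.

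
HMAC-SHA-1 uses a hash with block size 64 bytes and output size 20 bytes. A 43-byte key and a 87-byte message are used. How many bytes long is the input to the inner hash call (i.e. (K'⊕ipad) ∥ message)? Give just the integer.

151

Key is 43 ≤ 64 bytes, zero-padded: |K'| = 64.
Inner input = (K'⊕ipad) ∥ m → 64 + 87 = 151 bytes.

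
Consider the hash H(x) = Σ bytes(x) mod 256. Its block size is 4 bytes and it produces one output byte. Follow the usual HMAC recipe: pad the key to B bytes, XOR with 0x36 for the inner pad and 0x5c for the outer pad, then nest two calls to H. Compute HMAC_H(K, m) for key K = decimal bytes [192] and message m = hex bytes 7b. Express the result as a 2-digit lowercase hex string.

c3

Key decimal bytes [192] = c0 is 1 byte ≤ B = 4; zero-pad to 4 bytes: K' = c0 00 00 00.
K' ⊕ ipad = f6 36 36 36.  K' ⊕ opad = 9c 5c 5c 5c.
Inner input = (K'⊕ipad) ∥ m = f6 36 36 36 ∥ 7b.
Inner hash: sum = 246+54+54+54+123 = 531; mod 256 = 19 → 13.
Outer input = (K'⊕opad) ∥ inner = 9c 5c 5c 5c ∥ 13.
Outer hash (tag): sum = 156+92+92+92+19 = 451; mod 256 = 195 → c3.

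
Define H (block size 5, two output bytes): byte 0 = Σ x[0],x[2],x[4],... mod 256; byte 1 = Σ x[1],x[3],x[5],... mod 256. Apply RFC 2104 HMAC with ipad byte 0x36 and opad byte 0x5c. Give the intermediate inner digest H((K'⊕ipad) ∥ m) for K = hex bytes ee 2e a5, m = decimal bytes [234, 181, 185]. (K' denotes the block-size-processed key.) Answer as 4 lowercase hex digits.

56f1

Key hex bytes ee 2e a5 is 3 bytes ≤ B = 5; zero-pad to 5 bytes: K' = ee 2e a5 00 00.
K' ⊕ ipad = d8 18 93 36 36.
Inner input = d8 18 93 36 36 ∥ ea b5 b9.
Inner hash: even-index sum = 598 mod 256 = 86; odd-index sum = 497 mod 256 = 241 → 56 f1.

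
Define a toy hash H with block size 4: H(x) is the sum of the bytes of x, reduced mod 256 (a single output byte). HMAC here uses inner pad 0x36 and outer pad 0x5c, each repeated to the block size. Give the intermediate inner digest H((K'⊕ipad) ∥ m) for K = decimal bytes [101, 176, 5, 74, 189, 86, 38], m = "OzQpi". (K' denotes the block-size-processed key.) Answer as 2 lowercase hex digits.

Key decimal bytes [101, 176, 5, 74, 189, 86, 38] = 65 b0 05 4a bd 56 26 is 7 bytes > B = 4, so hash it first: H(key) = 9d, then zero-pad to 4 bytes: K' = 9d 00 00 00.
K' ⊕ ipad = ab 36 36 36.
Inner input = ab 36 36 36 ∥ 4f 7a 51 70 69.
Inner hash: sum = 171+54+54+54+79+122+81+112+105 = 832; mod 256 = 64 → 40.

40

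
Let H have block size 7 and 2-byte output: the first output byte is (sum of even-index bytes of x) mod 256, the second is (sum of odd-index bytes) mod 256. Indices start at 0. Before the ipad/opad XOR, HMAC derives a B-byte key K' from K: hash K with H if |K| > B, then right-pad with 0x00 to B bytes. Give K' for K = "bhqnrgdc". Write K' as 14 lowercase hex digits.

a9a00000000000

|K| = 8 > B = 7, so first hash the key.
H(K): even-index sum = 425 mod 256 = 169; odd-index sum = 416 mod 256 = 160 → a9 a0.
Zero-pad H(K) = a9 a0 to 7 bytes: K' = a9 a0 00 00 00 00 00.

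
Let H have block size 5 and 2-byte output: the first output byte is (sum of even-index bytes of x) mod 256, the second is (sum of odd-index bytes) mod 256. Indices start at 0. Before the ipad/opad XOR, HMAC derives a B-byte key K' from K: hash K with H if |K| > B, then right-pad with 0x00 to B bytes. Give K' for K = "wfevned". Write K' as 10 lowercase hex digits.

ae41000000

|K| = 7 > B = 5, so first hash the key.
H(K): even-index sum = 430 mod 256 = 174; odd-index sum = 321 mod 256 = 65 → ae 41.
Zero-pad H(K) = ae 41 to 5 bytes: K' = ae 41 00 00 00.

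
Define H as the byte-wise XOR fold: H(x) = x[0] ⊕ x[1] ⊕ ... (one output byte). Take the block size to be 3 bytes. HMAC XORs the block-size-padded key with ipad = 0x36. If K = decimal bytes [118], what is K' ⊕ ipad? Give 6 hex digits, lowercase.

403636

Key decimal bytes [118] = 76 is 1 byte ≤ B = 3; zero-pad to 3 bytes: K' = 76 00 00.
XOR each byte with 0x36: 76⊕36=40, 00⊕36=36, 00⊕36=36.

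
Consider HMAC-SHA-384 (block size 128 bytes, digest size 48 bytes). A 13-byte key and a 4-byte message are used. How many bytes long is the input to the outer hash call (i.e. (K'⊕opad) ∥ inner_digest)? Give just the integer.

Key is 13 ≤ 128 bytes, zero-padded: |K'| = 128.
Outer input = (K'⊕opad) ∥ H(inner) → 128 + 48 = 176 bytes.

176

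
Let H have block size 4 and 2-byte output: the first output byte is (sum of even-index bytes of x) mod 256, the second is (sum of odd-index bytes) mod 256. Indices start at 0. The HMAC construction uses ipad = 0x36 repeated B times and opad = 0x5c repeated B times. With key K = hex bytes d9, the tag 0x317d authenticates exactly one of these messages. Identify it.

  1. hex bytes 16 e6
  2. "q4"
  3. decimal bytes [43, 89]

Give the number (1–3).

Key hex bytes d9 is 1 byte ≤ B = 4; zero-pad to 4 bytes: K' = d9 00 00 00.
K' ⊕ ipad = ef 36 36 36; K' ⊕ opad = 85 5c 5c 5c.
m1: inner = H(ef 36 36 36 16 e6) = 3b 52; tag = H(85 5c 5c 5c 3b 52) = 1c0a
m2: inner = H(ef 36 36 36 71 34) = 96 a0; tag = H(85 5c 5c 5c 96 a0) = 7758
m3: inner = H(ef 36 36 36 2b 59) = 50 c5; tag = H(85 5c 5c 5c 50 c5) = 317d ← matches

3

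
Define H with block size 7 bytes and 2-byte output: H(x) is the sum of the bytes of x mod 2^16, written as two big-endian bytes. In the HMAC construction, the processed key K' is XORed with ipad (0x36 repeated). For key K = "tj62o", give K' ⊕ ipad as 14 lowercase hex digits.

Key "tj62o" = 74 6a 36 32 6f is 5 bytes ≤ B = 7; zero-pad to 7 bytes: K' = 74 6a 36 32 6f 00 00.
XOR each byte with 0x36: 74⊕36=42, 6a⊕36=5c, 36⊕36=00, 32⊕36=04, 6f⊕36=59, 00⊕36=36, 00⊕36=36.

425c0004593636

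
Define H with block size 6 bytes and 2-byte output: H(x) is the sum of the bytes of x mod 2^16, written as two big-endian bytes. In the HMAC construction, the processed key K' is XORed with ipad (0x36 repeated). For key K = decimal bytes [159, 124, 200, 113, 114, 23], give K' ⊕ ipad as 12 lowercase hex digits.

a94afe474421

Key decimal bytes [159, 124, 200, 113, 114, 23] = 9f 7c c8 71 72 17 is exactly B = 6 bytes: K' = 9f 7c c8 71 72 17.
XOR each byte with 0x36: 9f⊕36=a9, 7c⊕36=4a, c8⊕36=fe, 71⊕36=47, 72⊕36=44, 17⊕36=21.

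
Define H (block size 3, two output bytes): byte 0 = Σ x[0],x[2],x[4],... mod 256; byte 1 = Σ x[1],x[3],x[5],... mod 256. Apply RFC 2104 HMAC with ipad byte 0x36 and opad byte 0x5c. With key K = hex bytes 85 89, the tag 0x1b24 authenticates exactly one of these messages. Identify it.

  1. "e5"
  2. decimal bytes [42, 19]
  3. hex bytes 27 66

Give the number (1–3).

Key hex bytes 85 89 is 2 bytes ≤ B = 3; zero-pad to 3 bytes: K' = 85 89 00.
K' ⊕ ipad = b3 bf 36; K' ⊕ opad = d9 d5 5c.
m1: inner = H(b3 bf 36 65 35) = 1e 24; tag = H(d9 d5 5c 1e 24) = 59f3
m2: inner = H(b3 bf 36 2a 13) = fc e9; tag = H(d9 d5 5c fc e9) = 1ed1
m3: inner = H(b3 bf 36 27 66) = 4f e6; tag = H(d9 d5 5c 4f e6) = 1b24 ← matches

3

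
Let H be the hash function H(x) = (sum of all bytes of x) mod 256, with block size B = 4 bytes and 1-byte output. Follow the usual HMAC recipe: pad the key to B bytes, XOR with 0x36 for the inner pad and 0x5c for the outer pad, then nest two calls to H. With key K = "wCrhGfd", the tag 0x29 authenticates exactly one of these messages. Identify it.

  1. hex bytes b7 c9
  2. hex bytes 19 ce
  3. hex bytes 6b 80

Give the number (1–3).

2

Key "wCrhGfd" = 77 43 72 68 47 66 64 is 7 bytes > B = 4, so hash it first: H(key) = a5, then zero-pad to 4 bytes: K' = a5 00 00 00.
K' ⊕ ipad = 93 36 36 36; K' ⊕ opad = f9 5c 5c 5c.
m1: inner = H(93 36 36 36 b7 c9) = b5; tag = H(f9 5c 5c 5c b5) = c2
m2: inner = H(93 36 36 36 19 ce) = 1c; tag = H(f9 5c 5c 5c 1c) = 29 ← matches
m3: inner = H(93 36 36 36 6b 80) = 20; tag = H(f9 5c 5c 5c 20) = 2d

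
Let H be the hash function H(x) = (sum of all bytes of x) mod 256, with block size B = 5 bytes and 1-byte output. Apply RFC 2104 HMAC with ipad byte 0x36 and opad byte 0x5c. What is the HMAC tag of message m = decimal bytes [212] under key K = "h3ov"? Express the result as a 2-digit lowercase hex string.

Key "h3ov" = 68 33 6f 76 is 4 bytes ≤ B = 5; zero-pad to 5 bytes: K' = 68 33 6f 76 00.
K' ⊕ ipad = 5e 05 59 40 36.  K' ⊕ opad = 34 6f 33 2a 5c.
Inner input = (K'⊕ipad) ∥ m = 5e 05 59 40 36 ∥ d4.
Inner hash: sum = 94+5+89+64+54+212 = 518; mod 256 = 6 → 06.
Outer input = (K'⊕opad) ∥ inner = 34 6f 33 2a 5c ∥ 06.
Outer hash (tag): sum = 52+111+51+42+92+6 = 354; mod 256 = 98 → 62.

62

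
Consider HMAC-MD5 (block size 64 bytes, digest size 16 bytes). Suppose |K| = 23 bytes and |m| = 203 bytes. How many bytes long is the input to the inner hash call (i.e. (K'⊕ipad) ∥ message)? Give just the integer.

Key is 23 ≤ 64 bytes, zero-padded: |K'| = 64.
Inner input = (K'⊕ipad) ∥ m → 64 + 203 = 267 bytes.

267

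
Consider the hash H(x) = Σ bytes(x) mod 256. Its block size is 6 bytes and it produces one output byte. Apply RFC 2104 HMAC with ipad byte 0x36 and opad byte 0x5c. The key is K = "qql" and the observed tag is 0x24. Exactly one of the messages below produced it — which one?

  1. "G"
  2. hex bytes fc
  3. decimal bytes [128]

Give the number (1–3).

Key "qql" = 71 71 6c is 3 bytes ≤ B = 6; zero-pad to 6 bytes: K' = 71 71 6c 00 00 00.
K' ⊕ ipad = 47 47 5a 36 36 36; K' ⊕ opad = 2d 2d 30 5c 5c 5c.
m1: inner = H(47 47 5a 36 36 36 47) = d1; tag = H(2d 2d 30 5c 5c 5c d1) = 6f
m2: inner = H(47 47 5a 36 36 36 fc) = 86; tag = H(2d 2d 30 5c 5c 5c 86) = 24 ← matches
m3: inner = H(47 47 5a 36 36 36 80) = 0a; tag = H(2d 2d 30 5c 5c 5c 0a) = a8

2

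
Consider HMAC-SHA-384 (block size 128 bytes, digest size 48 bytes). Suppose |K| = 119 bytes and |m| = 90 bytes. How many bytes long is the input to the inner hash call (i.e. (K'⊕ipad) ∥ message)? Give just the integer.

218

Key is 119 ≤ 128 bytes, zero-padded: |K'| = 128.
Inner input = (K'⊕ipad) ∥ m → 128 + 90 = 218 bytes.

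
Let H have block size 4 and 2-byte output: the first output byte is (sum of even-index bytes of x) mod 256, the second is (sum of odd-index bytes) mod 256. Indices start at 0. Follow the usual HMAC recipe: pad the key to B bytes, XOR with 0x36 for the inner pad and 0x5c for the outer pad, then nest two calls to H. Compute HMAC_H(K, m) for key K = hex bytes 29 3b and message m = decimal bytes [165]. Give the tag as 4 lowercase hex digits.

cb06

Key hex bytes 29 3b is 2 bytes ≤ B = 4; zero-pad to 4 bytes: K' = 29 3b 00 00.
K' ⊕ ipad = 1f 0d 36 36.  K' ⊕ opad = 75 67 5c 5c.
Inner input = (K'⊕ipad) ∥ m = 1f 0d 36 36 ∥ a5.
Inner hash: even-index sum = 250 mod 256 = 250; odd-index sum = 67 mod 256 = 67 → fa 43.
Outer input = (K'⊕opad) ∥ inner = 75 67 5c 5c ∥ fa 43.
Outer hash (tag): even-index sum = 459 mod 256 = 203; odd-index sum = 262 mod 256 = 6 → cb 06.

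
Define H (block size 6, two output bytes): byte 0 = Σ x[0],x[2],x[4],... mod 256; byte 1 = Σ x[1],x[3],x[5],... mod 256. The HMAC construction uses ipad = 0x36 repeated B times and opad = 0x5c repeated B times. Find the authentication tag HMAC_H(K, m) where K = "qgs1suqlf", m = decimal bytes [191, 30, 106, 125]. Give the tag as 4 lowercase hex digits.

Key "qgs1suqlf" = 71 67 73 31 73 75 71 6c 66 is 9 bytes > B = 6, so hash it first: H(key) = 2e 79, then zero-pad to 6 bytes: K' = 2e 79 00 00 00 00.
K' ⊕ ipad = 18 4f 36 36 36 36.  K' ⊕ opad = 72 25 5c 5c 5c 5c.
Inner input = (K'⊕ipad) ∥ m = 18 4f 36 36 36 36 ∥ bf 1e 6a 7d.
Inner hash: even-index sum = 429 mod 256 = 173; odd-index sum = 342 mod 256 = 86 → ad 56.
Outer input = (K'⊕opad) ∥ inner = 72 25 5c 5c 5c 5c ∥ ad 56.
Outer hash (tag): even-index sum = 471 mod 256 = 215; odd-index sum = 307 mod 256 = 51 → d7 33.

d733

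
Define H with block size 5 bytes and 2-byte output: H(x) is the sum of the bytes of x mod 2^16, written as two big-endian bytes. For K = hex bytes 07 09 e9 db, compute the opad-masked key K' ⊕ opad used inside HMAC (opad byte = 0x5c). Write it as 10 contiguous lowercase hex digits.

5b55b5875c

Key hex bytes 07 09 e9 db is 4 bytes ≤ B = 5; zero-pad to 5 bytes: K' = 07 09 e9 db 00.
XOR each byte with 0x5c: 07⊕5c=5b, 09⊕5c=55, e9⊕5c=b5, db⊕5c=87, 00⊕5c=5c.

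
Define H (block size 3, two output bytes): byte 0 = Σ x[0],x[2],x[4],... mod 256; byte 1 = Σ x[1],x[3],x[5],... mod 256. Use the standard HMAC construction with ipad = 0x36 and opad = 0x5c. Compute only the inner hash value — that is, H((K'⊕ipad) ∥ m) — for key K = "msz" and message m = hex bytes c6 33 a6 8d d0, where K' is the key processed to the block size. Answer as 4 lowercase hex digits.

Key "msz" = 6d 73 7a is exactly B = 3 bytes: K' = 6d 73 7a.
K' ⊕ ipad = 5b 45 4c.
Inner input = 5b 45 4c ∥ c6 33 a6 8d d0.
Inner hash: even-index sum = 359 mod 256 = 103; odd-index sum = 641 mod 256 = 129 → 67 81.

6781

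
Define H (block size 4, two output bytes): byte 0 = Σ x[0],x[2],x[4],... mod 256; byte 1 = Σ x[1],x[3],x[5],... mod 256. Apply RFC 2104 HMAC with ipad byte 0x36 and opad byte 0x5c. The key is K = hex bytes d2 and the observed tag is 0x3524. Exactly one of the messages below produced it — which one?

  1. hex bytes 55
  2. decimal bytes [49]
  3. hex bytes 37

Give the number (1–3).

Key hex bytes d2 is 1 byte ≤ B = 4; zero-pad to 4 bytes: K' = d2 00 00 00.
K' ⊕ ipad = e4 36 36 36; K' ⊕ opad = 8e 5c 5c 5c.
m1: inner = H(e4 36 36 36 55) = 6f 6c; tag = H(8e 5c 5c 5c 6f 6c) = 5924
m2: inner = H(e4 36 36 36 31) = 4b 6c; tag = H(8e 5c 5c 5c 4b 6c) = 3524 ← matches
m3: inner = H(e4 36 36 36 37) = 51 6c; tag = H(8e 5c 5c 5c 51 6c) = 3b24

2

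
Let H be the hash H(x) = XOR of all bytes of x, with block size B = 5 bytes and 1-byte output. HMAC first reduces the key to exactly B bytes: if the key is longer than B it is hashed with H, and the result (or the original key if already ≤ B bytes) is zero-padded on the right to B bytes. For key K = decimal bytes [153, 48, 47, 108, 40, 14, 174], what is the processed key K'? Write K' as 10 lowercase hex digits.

6200000000

|K| = 7 > B = 5, so first hash the key.
H(K): XOR 99⊕30⊕2f⊕6c⊕28⊕0e⊕ae = 62.
Zero-pad H(K) = 62 to 5 bytes: K' = 62 00 00 00 00.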